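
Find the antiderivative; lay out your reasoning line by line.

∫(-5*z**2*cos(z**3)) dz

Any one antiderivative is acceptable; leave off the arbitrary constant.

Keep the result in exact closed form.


Step 1. Substitute u = z**3, turning ∫(-5*z**2*cos(z**3)) dz into ∫(-5*cos(u)/3) du: now ∫(-5*cos(u)/3) du.
Step 2. Evaluate the standard form: now -5*sin(u)/3.
Step 3. Substitute back u = z**3: now -5*sin(z**3)/3.
Answer: -5*sin(z**3)/3.


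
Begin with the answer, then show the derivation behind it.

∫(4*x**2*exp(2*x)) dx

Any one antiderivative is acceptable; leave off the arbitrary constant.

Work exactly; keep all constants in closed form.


The answer is 2*x**2*exp(2*x) - 2*x*exp(2*x) + exp(2*x).
Step 1. Integrate ∫(4*x**2*exp(2*x)) dx by parts with u = x**2, dv = (4*exp(2*x)) dx, so v = 2*exp(2*x): now 2*x**2*exp(2*x) + ∫(-4*x*exp(2*x)) dx.
Step 2. Integrate ∫(-4*x*exp(2*x)) dx by parts with u = x, dv = (-4*exp(2*x)) dx, so v = -2*exp(2*x): now 2*x**2*exp(2*x) - 2*x*exp(2*x) + ∫(2*exp(2*x)) dx.
Step 3. Evaluate the standard form: now 2*x**2*exp(2*x) - 2*x*exp(2*x) + exp(2*x).
Answer: 2*x**2*exp(2*x) - 2*x*exp(2*x) + exp(2*x).


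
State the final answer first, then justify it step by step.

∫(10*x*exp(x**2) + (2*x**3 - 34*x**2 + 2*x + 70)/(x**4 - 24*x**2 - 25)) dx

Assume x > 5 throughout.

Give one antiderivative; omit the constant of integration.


The answer is 5*exp(x**2) - 2*log(x - 5) + 4*log(x + 5) - 4*atan(x).
Step 1. Rewrite: now ∫(10*x*exp(x**2)) dx + ∫((2*x**3 - 34*x**2 + 2*x + 70)/(x**4 - 24*x**2 - 25)) dx.
Step 2. Substitute u = x**2, turning ∫(10*x*exp(x**2)) dx into ∫(5*exp(u)) du: now ∫((2*x**3 - 34*x**2 + 2*x + 70)/(x**4 - 24*x**2 - 25)) dx + ∫(5*exp(u)) du.
Step 3. Evaluate the standard form: now 5*exp(u) + ∫((2*x**3 - 34*x**2 + 2*x + 70)/(x**4 - 24*x**2 - 25)) dx.
Step 4. Substitute back u = x**2: now 5*exp(x**2) + ∫((2*x**3 - 34*x**2 + 2*x + 70)/(x**4 - 24*x**2 - 25)) dx.
Step 5. Decompose ∫((2*x**3 - 34*x**2 + 2*x + 70)/(x**4 - 24*x**2 - 25)) dx by partial fractions, (2*x**3 - 34*x**2 + 2*x + 70)/(x**4 - 24*x**2 - 25) = -4/(x**2 + 1) + 4/(x + 5) - 2/(x - 5): now 5*exp(x**2) + ∫(-2/(x - 5)) dx + ∫(4/(x + 5)) dx + ∫(-4/(x**2 + 1)) dx.
Step 6. Evaluate the standard form [assuming x > 5]: now 5*exp(x**2) - 2*log(x - 5) + ∫(4/(x + 5)) dx + ∫(-4/(x**2 + 1)) dx.
Step 7. Evaluate the standard form [assuming x > -5]: now 5*exp(x**2) - 2*log(x - 5) + 4*log(x + 5) + ∫(-4/(x**2 + 1)) dx.
Step 8. Evaluate the standard form: now 5*exp(x**2) - 2*log(x - 5) + 4*log(x + 5) - 4*atan(x).
Answer: 5*exp(x**2) - 2*log(x - 5) + 4*log(x + 5) - 4*atan(x).


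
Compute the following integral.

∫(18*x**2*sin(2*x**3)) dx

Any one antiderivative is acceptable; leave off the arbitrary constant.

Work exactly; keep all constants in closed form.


Answer: -3*cos(2*x**3).


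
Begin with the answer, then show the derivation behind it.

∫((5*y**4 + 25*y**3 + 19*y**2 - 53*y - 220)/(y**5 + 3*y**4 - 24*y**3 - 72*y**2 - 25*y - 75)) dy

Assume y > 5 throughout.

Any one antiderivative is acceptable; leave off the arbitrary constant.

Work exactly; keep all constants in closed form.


The answer is 3*log(y - 5) + log(y + 3) + log(y + 5) + 3*atan(y).
Step 1. Decompose ∫((5*y**4 + 25*y**3 + 19*y**2 - 53*y - 220)/(y**5 + 3*y**4 - 24*y**3 - 72*y**2 - 25*y - 75)) dy by partial fractions, (5*y**4 + 25*y**3 + 19*y**2 - 53*y - 220)/(y**5 + 3*y**4 - 24*y**3 - 72*y**2 - 25*y - 75) = 3/(y**2 + 1) + 1/(y + 5) + 1/(y + 3) + 3/(y - 5): now ∫(3/(y - 5)) dy + ∫(1/(y + 3)) dy + ∫(1/(y + 5)) dy + ∫(3/(y**2 + 1)) dy.
Step 2. Evaluate the standard form [assuming y > 5]: now 3*log(y - 5) + ∫(1/(y + 3)) dy + ∫(1/(y + 5)) dy + ∫(3/(y**2 + 1)) dy.
Step 3. Evaluate the standard form [assuming y > -3]: now 3*log(y - 5) + log(y + 3) + ∫(1/(y + 5)) dy + ∫(3/(y**2 + 1)) dy.
Step 4. Evaluate the standard form [assuming y > -5]: now 3*log(y - 5) + log(y + 3) + log(y + 5) + ∫(3/(y**2 + 1)) dy.
Step 5. Evaluate the standard form: now 3*log(y - 5) + log(y + 3) + log(y + 5) + 3*atan(y).
Answer: 3*log(y - 5) + log(y + 3) + log(y + 5) + 3*atan(y).


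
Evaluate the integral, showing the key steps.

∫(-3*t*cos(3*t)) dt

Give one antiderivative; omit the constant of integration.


Step 1. Integrate ∫(-3*t*cos(3*t)) dt by parts with u = t, dv = (-3*cos(3*t)) dt, so v = -sin(3*t): now -t*sin(3*t) + ∫(sin(3*t)) dt.
Step 2. Evaluate the standard form: now -t*sin(3*t) - cos(3*t)/3.
Answer: -t*sin(3*t) - cos(3*t)/3.


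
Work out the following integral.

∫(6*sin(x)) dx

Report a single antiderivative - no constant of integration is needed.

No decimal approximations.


Answer: -6*cos(x).


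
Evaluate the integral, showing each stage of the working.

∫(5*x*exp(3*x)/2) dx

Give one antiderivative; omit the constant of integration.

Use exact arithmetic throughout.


Step 1. Integrate ∫(5*x*exp(3*x)/2) dx by parts with u = x, dv = (5*exp(3*x)/2) dx, so v = 5*exp(3*x)/6: now 5*x*exp(3*x)/6 + ∫(-5*exp(3*x)/6) dx.
Step 2. Evaluate the standard form: now 5*x*exp(3*x)/6 - 5*exp(3*x)/18.
Answer: 5*x*exp(3*x)/6 - 5*exp(3*x)/18.


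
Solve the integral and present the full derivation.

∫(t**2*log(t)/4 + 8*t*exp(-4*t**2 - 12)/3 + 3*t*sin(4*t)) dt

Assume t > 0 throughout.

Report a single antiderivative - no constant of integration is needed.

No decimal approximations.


Step 1. Rewrite: now ∫(8*t*exp(-4*t**2 - 12)/3) dt + ∫(3*t*sin(4*t)) dt + ∫(t**2*log(t)/4) dt.
Step 2. Integrate ∫(3*t*sin(4*t)) dt by parts with u = t, dv = (3*sin(4*t)) dt, so v = -3*cos(4*t)/4: now -3*t*cos(4*t)/4 + ∫(8*t*exp(-4*t**2 - 12)/3) dt + ∫(t**2*log(t)/4) dt + ∫(3*cos(4*t)/4) dt.
Step 3. Evaluate the standard form: now -3*t*cos(4*t)/4 + 3*sin(4*t)/16 + ∫(8*t*exp(-4*t**2 - 12)/3) dt + ∫(t**2*log(t)/4) dt.
Step 4. Integrate ∫(t**2*log(t)/4) dt by parts with u = log(t), dv = (t**2/4) dt, so v = t**3/12 [assuming t > 0]: now t**3*log(t)/12 - 3*t*cos(4*t)/4 + 3*sin(4*t)/16 + ∫(-t**2/12) dt + ∫(8*t*exp(-4*t**2 - 12)/3) dt.
Step 5. Evaluate the standard form: now t**3*log(t)/12 - t**3/36 - 3*t*cos(4*t)/4 + 3*sin(4*t)/16 + ∫(8*t*exp(-4*t**2 - 12)/3) dt.
Step 6. Substitute u = t**2 + 3, turning ∫(8*t*exp(-4*t**2 - 12)/3) dt into ∫(4*exp(-4*u)/3) du: now t**3*log(t)/12 - t**3/36 - 3*t*cos(4*t)/4 + 3*sin(4*t)/16 + ∫(4*exp(-4*u)/3) du.
Step 7. Evaluate the standard form: now t**3*log(t)/12 - t**3/36 - 3*t*cos(4*t)/4 + 3*sin(4*t)/16 - exp(-4*u)/3.
Step 8. Substitute back u = t**2 + 3: now t**3*log(t)/12 - t**3/36 - 3*t*cos(4*t)/4 - exp(-4*t**2 - 12)/3 + 3*sin(4*t)/16.
Answer: t**3*log(t)/12 - t**3/36 - 3*t*cos(4*t)/4 - exp(-4*t**2 - 12)/3 + 3*sin(4*t)/16.


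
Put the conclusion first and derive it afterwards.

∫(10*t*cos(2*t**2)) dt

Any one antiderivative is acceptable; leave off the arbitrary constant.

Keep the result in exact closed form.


The answer is 5*sin(2*t**2)/2.
Step 1. Substitute u = t**2, turning ∫(10*t*cos(2*t**2)) dt into ∫(5*cos(2*u)) du: now ∫(5*cos(2*u)) du.
Step 2. Evaluate the standard form: now 5*sin(2*u)/2.
Step 3. Substitute back u = t**2: now 5*sin(2*t**2)/2.
Answer: 5*sin(2*t**2)/2.


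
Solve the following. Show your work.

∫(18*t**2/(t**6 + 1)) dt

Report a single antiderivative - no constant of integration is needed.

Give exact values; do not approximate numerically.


Step 1. Substitute u = t**3, turning ∫(18*t**2/(t**6 + 1)) dt into ∫(6/(u**2 + 1)) du: now ∫(6/(u**2 + 1)) du.
Step 2. Evaluate the standard form: now 6*atan(u).
Step 3. Substitute back u = t**3: now 6*atan(t**3).
Answer: 6*atan(t**3).


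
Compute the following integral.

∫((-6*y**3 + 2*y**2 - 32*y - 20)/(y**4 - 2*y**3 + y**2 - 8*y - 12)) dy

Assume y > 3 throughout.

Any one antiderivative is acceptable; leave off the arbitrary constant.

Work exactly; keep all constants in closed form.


Answer: -5*log(y - 3) - log(y + 1) + 2*atan(y/2).


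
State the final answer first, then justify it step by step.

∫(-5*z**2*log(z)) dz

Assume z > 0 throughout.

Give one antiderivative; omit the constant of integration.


The answer is -5*z**3*log(z)/3 + 5*z**3/9.
Step 1. Integrate ∫(-5*z**2*log(z)) dz by parts with u = log(z), dv = (-5*z**2) dz, so v = -5*z**3/3 [assuming z > 0]: now -5*z**3*log(z)/3 + ∫(5*z**2/3) dz.
Step 2. Evaluate the standard form: now -5*z**3*log(z)/3 + 5*z**3/9.
Answer: -5*z**3*log(z)/3 + 5*z**3/9.


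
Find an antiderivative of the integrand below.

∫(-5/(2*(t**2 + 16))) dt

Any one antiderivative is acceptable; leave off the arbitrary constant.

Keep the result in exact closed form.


Answer: -5*atan(t/4)/8.


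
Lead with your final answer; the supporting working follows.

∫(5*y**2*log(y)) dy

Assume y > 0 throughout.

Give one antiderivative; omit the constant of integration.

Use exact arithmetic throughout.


The answer is 5*y**3*log(y)/3 - 5*y**3/9.
Step 1. Integrate ∫(5*y**2*log(y)) dy by parts with u = log(y), dv = (5*y**2) dy, so v = 5*y**3/3 [assuming y > 0]: now 5*y**3*log(y)/3 + ∫(-5*y**2/3) dy.
Step 2. Evaluate the standard form: now 5*y**3*log(y)/3 - 5*y**3/9.
Answer: 5*y**3*log(y)/3 - 5*y**3/9.


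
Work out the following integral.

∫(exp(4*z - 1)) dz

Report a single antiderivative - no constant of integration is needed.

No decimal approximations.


Answer: exp(4*z - 1)/4.


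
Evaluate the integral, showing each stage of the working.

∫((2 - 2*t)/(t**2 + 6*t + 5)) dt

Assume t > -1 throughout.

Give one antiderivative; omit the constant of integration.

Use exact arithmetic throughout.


Step 1. Decompose ∫((2 - 2*t)/(t**2 + 6*t + 5)) dt by partial fractions, (2 - 2*t)/(t**2 + 6*t + 5) = -3/(t + 5) + 1/(t + 1): now ∫(1/(t + 1)) dt + ∫(-3/(t + 5)) dt.
Step 2. Evaluate the standard form [assuming t > -5]: now -3*log(t + 5) + ∫(1/(t + 1)) dt.
Step 3. Evaluate the standard form [assuming t > -1]: now log(t + 1) - 3*log(t + 5).
Answer: log(t + 1) - 3*log(t + 5).


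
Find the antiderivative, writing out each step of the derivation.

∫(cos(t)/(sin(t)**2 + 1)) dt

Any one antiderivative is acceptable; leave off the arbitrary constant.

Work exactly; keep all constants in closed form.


Step 1. Substitute u = sin(t), turning ∫(cos(t)/(sin(t)**2 + 1)) dt into ∫(1/(u**2 + 1)) du: now ∫(1/(u**2 + 1)) du.
Step 2. Evaluate the standard form: now atan(u).
Step 3. Substitute back u = sin(t): now atan(sin(t)).
Answer: atan(sin(t)).


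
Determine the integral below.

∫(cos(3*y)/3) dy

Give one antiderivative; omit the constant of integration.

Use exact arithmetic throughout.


Answer: sin(3*y)/9.


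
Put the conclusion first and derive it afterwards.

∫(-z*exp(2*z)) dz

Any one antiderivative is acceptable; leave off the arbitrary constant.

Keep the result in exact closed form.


The answer is -z*exp(2*z)/2 + exp(2*z)/4.
Step 1. Integrate ∫(-z*exp(2*z)) dz by parts with u = z, dv = (-exp(2*z)) dz, so v = -exp(2*z)/2: now -z*exp(2*z)/2 + ∫(exp(2*z)/2) dz.
Step 2. Evaluate the standard form: now -z*exp(2*z)/2 + exp(2*z)/4.
Answer: -z*exp(2*z)/2 + exp(2*z)/4.


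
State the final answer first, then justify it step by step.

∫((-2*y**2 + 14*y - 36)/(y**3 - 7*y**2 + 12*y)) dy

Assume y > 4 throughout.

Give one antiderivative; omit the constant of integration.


The answer is -3*log(y) - 3*log(y - 4) + 4*log(y - 3).
Step 1. Decompose ∫((-2*y**2 + 14*y - 36)/(y**3 - 7*y**2 + 12*y)) dy by partial fractions, (-2*y**2 + 14*y - 36)/(y**3 - 7*y**2 + 12*y) = 4/(y - 3) - 3/(y - 4) - 3/y: now ∫(-3/y) dy + ∫(-3/(y - 4)) dy + ∫(4/(y - 3)) dy.
Step 2. Evaluate the standard form [assuming y > 4]: now -3*log(y - 4) + ∫(-3/y) dy + ∫(4/(y - 3)) dy.
Step 3. Evaluate the standard form [assuming y > 0]: now -3*log(y) - 3*log(y - 4) + ∫(4/(y - 3)) dy.
Step 4. Evaluate the standard form [assuming y > 3]: now -3*log(y) - 3*log(y - 4) + 4*log(y - 3).
Answer: -3*log(y) - 3*log(y - 4) + 4*log(y - 3).


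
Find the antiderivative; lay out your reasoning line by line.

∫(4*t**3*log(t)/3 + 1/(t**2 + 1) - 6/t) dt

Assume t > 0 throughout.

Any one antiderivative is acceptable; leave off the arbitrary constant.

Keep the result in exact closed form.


Step 1. Rewrite: now ∫(-6/t) dt + ∫(4*t**3*log(t)/3) dt + ∫(1/(t**2 + 1)) dt.
Step 2. Integrate ∫(4*t**3*log(t)/3) dt by parts with u = log(t), dv = (4*t**3/3) dt, so v = t**4/3 [assuming t > 0]: now t**4*log(t)/3 + ∫(-6/t) dt + ∫(-t**3/3) dt + ∫(1/(t**2 + 1)) dt.
Step 3. Evaluate the standard form: now t**4*log(t)/3 - t**4/12 + ∫(-6/t) dt + ∫(1/(t**2 + 1)) dt.
Step 4. Evaluate the standard form [assuming t > 0]: now t**4*log(t)/3 - t**4/12 - 6*log(t) + ∫(1/(t**2 + 1)) dt.
Step 5. Evaluate the standard form: now t**4*log(t)/3 - t**4/12 - 6*log(t) + atan(t).
Answer: t**4*log(t)/3 - t**4/12 - 6*log(t) + atan(t).


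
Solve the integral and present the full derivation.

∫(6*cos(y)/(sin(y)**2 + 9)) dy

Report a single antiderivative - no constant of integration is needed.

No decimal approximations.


Step 1. Substitute u = sin(y), turning ∫(6*cos(y)/(sin(y)**2 + 9)) dy into ∫(6/(u**2 + 9)) du: now ∫(6/(u**2 + 9)) du.
Step 2. Evaluate the standard form: now 2*atan(u/3).
Step 3. Substitute back u = sin(y): now 2*atan(sin(y)/3).
Answer: 2*atan(sin(y)/3).


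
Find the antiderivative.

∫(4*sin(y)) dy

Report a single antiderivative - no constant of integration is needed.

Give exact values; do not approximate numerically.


Answer: -4*cos(y).


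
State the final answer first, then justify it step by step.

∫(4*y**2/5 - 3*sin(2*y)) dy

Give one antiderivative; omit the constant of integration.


The answer is 4*y**3/15 + 3*cos(2*y)/2.
Step 1. Rewrite: now ∫(4*y**2/5) dy + ∫(-3*sin(2*y)) dy.
Step 2. Evaluate the standard form: now 3*cos(2*y)/2 + ∫(4*y**2/5) dy.
Step 3. Evaluate the standard form: now 4*y**3/15 + 3*cos(2*y)/2.
Answer: 4*y**3/15 + 3*cos(2*y)/2.


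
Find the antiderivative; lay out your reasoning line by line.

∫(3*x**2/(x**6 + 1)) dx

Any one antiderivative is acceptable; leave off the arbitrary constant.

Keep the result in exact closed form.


Step 1. Substitute u = x**3, turning ∫(3*x**2/(x**6 + 1)) dx into ∫(1/(u**2 + 1)) du: now ∫(1/(u**2 + 1)) du.
Step 2. Evaluate the standard form: now atan(u).
Step 3. Substitute back u = x**3: now atan(x**3).
Answer: atan(x**3).


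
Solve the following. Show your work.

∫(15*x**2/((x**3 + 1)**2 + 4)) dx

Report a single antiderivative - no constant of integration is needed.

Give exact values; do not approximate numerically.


Step 1. Substitute u = x**3 + 1, turning ∫(15*x**2/((x**3 + 1)**2 + 4)) dx into ∫(5/(u**2 + 4)) du: now ∫(5/(u**2 + 4)) du.
Step 2. Evaluate the standard form: now 5*atan(u/2)/2.
Step 3. Substitute back u = x**3 + 1: now 5*atan(x**3/2 + 1/2)/2.
Answer: 5*atan(x**3/2 + 1/2)/2.


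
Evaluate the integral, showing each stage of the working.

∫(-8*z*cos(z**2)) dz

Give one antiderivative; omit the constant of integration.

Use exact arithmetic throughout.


Step 1. Substitute u = z**2, turning ∫(-8*z*cos(z**2)) dz into ∫(-4*cos(u)) du: now ∫(-4*cos(u)) du.
Step 2. Evaluate the standard form: now -4*sin(u).
Step 3. Substitute back u = z**2: now -4*sin(z**2).
Answer: -4*sin(z**2).


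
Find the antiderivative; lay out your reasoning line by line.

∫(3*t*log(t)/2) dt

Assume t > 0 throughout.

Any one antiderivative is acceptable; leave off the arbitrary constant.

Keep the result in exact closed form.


Step 1. Integrate ∫(3*t*log(t)/2) dt by parts with u = log(t), dv = (3*t/2) dt, so v = 3*t**2/4 [assuming t > 0]: now 3*t**2*log(t)/4 + ∫(-3*t/4) dt.
Step 2. Evaluate the standard form: now 3*t**2*log(t)/4 - 3*t**2/8.
Answer: 3*t**2*log(t)/4 - 3*t**2/8.


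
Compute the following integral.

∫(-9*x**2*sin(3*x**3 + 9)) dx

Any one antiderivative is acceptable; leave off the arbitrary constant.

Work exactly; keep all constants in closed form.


Answer: cos(3*x**3 + 9).


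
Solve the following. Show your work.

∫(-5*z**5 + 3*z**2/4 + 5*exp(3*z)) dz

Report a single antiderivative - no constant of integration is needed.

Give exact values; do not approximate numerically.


Step 1. Rewrite: now ∫(3*z**2/4) dz + ∫(-5*z**5) dz + ∫(5*exp(3*z)) dz.
Step 2. Evaluate the standard form: now -5*z**6/6 + ∫(3*z**2/4) dz + ∫(5*exp(3*z)) dz.
Step 3. Evaluate the standard form: now -5*z**6/6 + 5*exp(3*z)/3 + ∫(3*z**2/4) dz.
Step 4. Evaluate the standard form: now -5*z**6/6 + z**3/4 + 5*exp(3*z)/3.
Answer: -5*z**6/6 + z**3/4 + 5*exp(3*z)/3.


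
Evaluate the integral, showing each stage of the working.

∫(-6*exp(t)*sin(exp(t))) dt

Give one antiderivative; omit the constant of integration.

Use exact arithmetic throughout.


Step 1. Substitute u = exp(t), turning ∫(-6*exp(t)*sin(exp(t))) dt into ∫(-6*sin(u)) du: now ∫(-6*sin(u)) du.
Step 2. Evaluate the standard form: now 6*cos(u).
Step 3. Substitute back u = exp(t): now 6*cos(exp(t)).
Answer: 6*cos(exp(t)).


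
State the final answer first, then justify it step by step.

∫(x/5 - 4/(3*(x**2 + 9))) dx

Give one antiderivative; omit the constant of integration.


The answer is x**2/10 - 4*atan(x/3)/9.
Step 1. Rewrite: now ∫(x/5) dx + ∫(-4/(3*(x**2 + 9))) dx.
Step 2. Evaluate the standard form: now -4*atan(x/3)/9 + ∫(x/5) dx.
Step 3. Evaluate the standard form: now x**2/10 - 4*atan(x/3)/9.
Answer: x**2/10 - 4*atan(x/3)/9.


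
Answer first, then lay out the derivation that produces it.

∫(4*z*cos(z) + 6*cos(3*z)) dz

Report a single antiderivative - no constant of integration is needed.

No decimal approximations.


The answer is 4*z*sin(z) + 2*sin(3*z) + 4*cos(z).
Step 1. Rewrite: now ∫(4*z*cos(z)) dz + ∫(6*cos(3*z)) dz.
Step 2. Evaluate the standard form: now 2*sin(3*z) + ∫(4*z*cos(z)) dz.
Step 3. Integrate ∫(4*z*cos(z)) dz by parts with u = z, dv = (4*cos(z)) dz, so v = 4*sin(z): now 4*z*sin(z) + 2*sin(3*z) + ∫(-4*sin(z)) dz.
Step 4. Evaluate the standard form: now 4*z*sin(z) + 2*sin(3*z) + 4*cos(z).
Answer: 4*z*sin(z) + 2*sin(3*z) + 4*cos(z).


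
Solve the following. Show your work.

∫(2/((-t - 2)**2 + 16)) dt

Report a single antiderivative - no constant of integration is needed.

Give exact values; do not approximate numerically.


Step 1. Substitute u = -t - 2, turning ∫(2/((-t - 2)**2 + 16)) dt into ∫(-2/(u**2 + 16)) du: now ∫(-2/(u**2 + 16)) du.
Step 2. Evaluate the standard form: now -atan(u/4)/2.
Step 3. Substitute back u = -t - 2: now atan(t/4 + 1/2)/2.
Answer: atan(t/4 + 1/2)/2.


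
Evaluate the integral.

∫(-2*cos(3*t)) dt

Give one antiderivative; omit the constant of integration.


Answer: -2*sin(3*t)/3.


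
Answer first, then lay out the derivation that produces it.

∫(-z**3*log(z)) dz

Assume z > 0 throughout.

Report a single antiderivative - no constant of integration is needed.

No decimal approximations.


The answer is -z**4*log(z)/4 + z**4/16.
Step 1. Integrate ∫(-z**3*log(z)) dz by parts with u = log(z), dv = (-z**3) dz, so v = -z**4/4 [assuming z > 0]: now -z**4*log(z)/4 + ∫(z**3/4) dz.
Step 2. Evaluate the standard form: now -z**4*log(z)/4 + z**4/16.
Answer: -z**4*log(z)/4 + z**4/16.


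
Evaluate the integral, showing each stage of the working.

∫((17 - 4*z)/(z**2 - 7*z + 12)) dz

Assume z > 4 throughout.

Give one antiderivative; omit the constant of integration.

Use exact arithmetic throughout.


Step 1. Decompose ∫((17 - 4*z)/(z**2 - 7*z + 12)) dz by partial fractions, (17 - 4*z)/(z**2 - 7*z + 12) = -5/(z - 3) + 1/(z - 4): now ∫(1/(z - 4)) dz + ∫(-5/(z - 3)) dz.
Step 2. Evaluate the standard form [assuming z > 3]: now -5*log(z - 3) + ∫(1/(z - 4)) dz.
Step 3. Evaluate the standard form [assuming z > 4]: now log(z - 4) - 5*log(z - 3).
Answer: log(z - 4) - 5*log(z - 3).


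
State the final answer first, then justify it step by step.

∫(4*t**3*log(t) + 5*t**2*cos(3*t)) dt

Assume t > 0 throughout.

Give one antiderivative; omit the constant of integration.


The answer is t**4*log(t) - t**4/4 + 5*t**2*sin(3*t)/3 + 10*t*cos(3*t)/9 - 10*sin(3*t)/27.
Step 1. Rewrite: now ∫(5*t**2*cos(3*t)) dt + ∫(4*t**3*log(t)) dt.
Step 2. Integrate ∫(4*t**3*log(t)) dt by parts with u = log(t), dv = (4*t**3) dt, so v = t**4 [assuming t > 0]: now t**4*log(t) + ∫(-t**3) dt + ∫(5*t**2*cos(3*t)) dt.
Step 3. Evaluate the standard form: now t**4*log(t) - t**4/4 + ∫(5*t**2*cos(3*t)) dt.
Step 4. Integrate ∫(5*t**2*cos(3*t)) dt by parts with u = t**2, dv = (5*cos(3*t)) dt, so v = 5*sin(3*t)/3: now t**4*log(t) - t**4/4 + 5*t**2*sin(3*t)/3 + ∫(-10*t*sin(3*t)/3) dt.
Step 5. Integrate ∫(-10*t*sin(3*t)/3) dt by parts with u = t, dv = (-10*sin(3*t)/3) dt, so v = 10*cos(3*t)/9: now t**4*log(t) - t**4/4 + 5*t**2*sin(3*t)/3 + 10*t*cos(3*t)/9 + ∫(-10*cos(3*t)/9) dt.
Step 6. Evaluate the standard form: now t**4*log(t) - t**4/4 + 5*t**2*sin(3*t)/3 + 10*t*cos(3*t)/9 - 10*sin(3*t)/27.
Answer: t**4*log(t) - t**4/4 + 5*t**2*sin(3*t)/3 + 10*t*cos(3*t)/9 - 10*sin(3*t)/27.


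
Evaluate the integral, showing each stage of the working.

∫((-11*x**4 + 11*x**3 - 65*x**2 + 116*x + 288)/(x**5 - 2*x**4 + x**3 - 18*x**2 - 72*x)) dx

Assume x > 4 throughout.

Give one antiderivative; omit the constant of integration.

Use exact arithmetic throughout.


Step 1. Decompose ∫((-11*x**4 + 11*x**3 - 65*x**2 + 116*x + 288)/(x**5 - 2*x**4 + x**3 - 18*x**2 - 72*x)) dx by partial fractions, (-11*x**4 + 11*x**3 - 65*x**2 + 116*x + 288)/(x**5 - 2*x**4 + x**3 - 18*x**2 - 72*x) = -1/(x**2 + 9) - 3/(x + 2) - 4/(x - 4) - 4/x: now ∫(-4/x) dx + ∫(-4/(x - 4)) dx + ∫(-3/(x + 2)) dx + ∫(-1/(x**2 + 9)) dx.
Step 2. Evaluate the standard form [assuming x > 0]: now -4*log(x) + ∫(-4/(x - 4)) dx + ∫(-3/(x + 2)) dx + ∫(-1/(x**2 + 9)) dx.
Step 3. Evaluate the standard form [assuming x > -2]: now -4*log(x) - 3*log(x + 2) + ∫(-4/(x - 4)) dx + ∫(-1/(x**2 + 9)) dx.
Step 4. Evaluate the standard form [assuming x > 4]: now -4*log(x) - 4*log(x - 4) - 3*log(x + 2) + ∫(-1/(x**2 + 9)) dx.
Step 5. Evaluate the standard form: now -4*log(x) - 4*log(x - 4) - 3*log(x + 2) - atan(x/3)/3.
Answer: -4*log(x) - 4*log(x - 4) - 3*log(x + 2) - atan(x/3)/3.


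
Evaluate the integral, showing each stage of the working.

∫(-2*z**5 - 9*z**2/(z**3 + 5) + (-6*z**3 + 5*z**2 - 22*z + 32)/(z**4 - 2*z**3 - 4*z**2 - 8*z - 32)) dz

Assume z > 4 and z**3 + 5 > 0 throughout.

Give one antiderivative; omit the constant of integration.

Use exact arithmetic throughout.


Step 1. Rewrite: now ∫(-2*z**5) dz + ∫(-9*z**2/(z**3 + 5)) dz + ∫((-6*z**3 + 5*z**2 - 22*z + 32)/(z**4 - 2*z**3 - 4*z**2 - 8*z - 32)) dz.
Step 2. Evaluate the standard form: now -z**6/3 + ∫(-9*z**2/(z**3 + 5)) dz + ∫((-6*z**3 + 5*z**2 - 22*z + 32)/(z**4 - 2*z**3 - 4*z**2 - 8*z - 32)) dz.
Step 3. Substitute u = z**3 + 5, turning ∫(-9*z**2/(z**3 + 5)) dz into ∫(-3/u) du: now -z**6/3 + ∫(-3/u) du + ∫((-6*z**3 + 5*z**2 - 22*z + 32)/(z**4 - 2*z**3 - 4*z**2 - 8*z - 32)) dz.
Step 4. Evaluate the standard form [assuming u > 0]: now -z**6/3 - 3*log(u) + ∫((-6*z**3 + 5*z**2 - 22*z + 32)/(z**4 - 2*z**3 - 4*z**2 - 8*z - 32)) dz.
Step 5. Substitute back u = z**3 + 5: now -z**6/3 - 3*log(z**3 + 5) + ∫((-6*z**3 + 5*z**2 - 22*z + 32)/(z**4 - 2*z**3 - 4*z**2 - 8*z - 32)) dz.
Step 6. Decompose ∫((-6*z**3 + 5*z**2 - 22*z + 32)/(z**4 - 2*z**3 - 4*z**2 - 8*z - 32)) dz by partial fractions, (-6*z**3 + 5*z**2 - 22*z + 32)/(z**4 - 2*z**3 - 4*z**2 - 8*z - 32) = -1/(z**2 + 4) - 3/(z + 2) - 3/(z - 4): now -z**6/3 - 3*log(z**3 + 5) + ∫(-3/(z - 4)) dz + ∫(-3/(z + 2)) dz + ∫(-1/(z**2 + 4)) dz.
Step 7. Evaluate the standard form [assuming z > 4]: now -z**6/3 - 3*log(z - 4) - 3*log(z**3 + 5) + ∫(-3/(z + 2)) dz + ∫(-1/(z**2 + 4)) dz.
Step 8. Evaluate the standard form [assuming z > -2]: now -z**6/3 - 3*log(z - 4) - 3*log(z + 2) - 3*log(z**3 + 5) + ∫(-1/(z**2 + 4)) dz.
Step 9. Evaluate the standard form: now -z**6/3 - 3*log(z - 4) - 3*log(z + 2) - 3*log(z**3 + 5) - atan(z/2)/2.
Answer: -z**6/3 - 3*log(z - 4) - 3*log(z + 2) - 3*log(z**3 + 5) - atan(z/2)/2.


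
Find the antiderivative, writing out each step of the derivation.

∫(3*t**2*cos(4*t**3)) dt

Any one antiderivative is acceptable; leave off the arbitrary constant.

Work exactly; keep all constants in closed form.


Step 1. Substitute u = t**3, turning ∫(3*t**2*cos(4*t**3)) dt into ∫(cos(4*u)) du: now ∫(cos(4*u)) du.
Step 2. Evaluate the standard form: now sin(4*u)/4.
Step 3. Substitute back u = t**3: now sin(4*t**3)/4.
Answer: sin(4*t**3)/4.


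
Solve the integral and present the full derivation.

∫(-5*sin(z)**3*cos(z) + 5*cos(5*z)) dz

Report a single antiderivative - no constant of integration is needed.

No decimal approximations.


Step 1. Rewrite: now ∫(-5*sin(z)**3*cos(z)) dz + ∫(5*cos(5*z)) dz.
Step 2. Evaluate the standard form: now sin(5*z) + ∫(-5*sin(z)**3*cos(z)) dz.
Step 3. Substitute u = sin(z), turning ∫(-5*sin(z)**3*cos(z)) dz into ∫(-5*u**3) du: now sin(5*z) + ∫(-5*u**3) du.
Step 4. Evaluate the standard form: now -5*u**4/4 + sin(5*z).
Step 5. Substitute back u = sin(z): now -5*sin(z)**4/4 + sin(5*z).
Answer: -5*sin(z)**4/4 + sin(5*z).


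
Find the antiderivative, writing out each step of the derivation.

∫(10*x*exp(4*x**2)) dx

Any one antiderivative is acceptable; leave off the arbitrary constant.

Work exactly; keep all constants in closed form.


Step 1. Substitute u = x**2, turning ∫(10*x*exp(4*x**2)) dx into ∫(5*exp(4*u)) du: now ∫(5*exp(4*u)) du.
Step 2. Evaluate the standard form: now 5*exp(4*u)/4.
Step 3. Substitute back u = x**2: now 5*exp(4*x**2)/4.
Answer: 5*exp(4*x**2)/4.


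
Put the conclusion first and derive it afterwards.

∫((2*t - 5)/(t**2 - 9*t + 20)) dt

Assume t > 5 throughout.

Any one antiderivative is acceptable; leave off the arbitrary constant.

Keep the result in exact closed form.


The answer is 5*log(t - 5) - 3*log(t - 4).
Step 1. Decompose ∫((2*t - 5)/(t**2 - 9*t + 20)) dt by partial fractions, (2*t - 5)/(t**2 - 9*t + 20) = -3/(t - 4) + 5/(t - 5): now ∫(5/(t - 5)) dt + ∫(-3/(t - 4)) dt.
Step 2. Evaluate the standard form [assuming t > 5]: now 5*log(t - 5) + ∫(-3/(t - 4)) dt.
Step 3. Evaluate the standard form [assuming t > 4]: now 5*log(t - 5) - 3*log(t - 4).
Answer: 5*log(t - 5) - 3*log(t - 4).


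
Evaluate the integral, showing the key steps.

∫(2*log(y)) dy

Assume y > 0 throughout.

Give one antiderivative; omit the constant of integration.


Step 1. Integrate ∫(2*log(y)) dy by parts with u = log(y), dv = (2) dy, so v = 2*y [assuming y > 0]: now 2*y*log(y) + ∫(-2) dy.
Step 2. Evaluate the standard form: now 2*y*log(y) - 2*y.
Answer: 2*y*log(y) - 2*y.


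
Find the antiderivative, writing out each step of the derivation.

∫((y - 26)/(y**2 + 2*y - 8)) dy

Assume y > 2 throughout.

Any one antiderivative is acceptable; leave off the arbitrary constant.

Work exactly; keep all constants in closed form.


Step 1. Decompose ∫((y - 26)/(y**2 + 2*y - 8)) dy by partial fractions, (y - 26)/(y**2 + 2*y - 8) = 5/(y + 4) - 4/(y - 2): now ∫(-4/(y - 2)) dy + ∫(5/(y + 4)) dy.
Step 2. Evaluate the standard form [assuming y > -4]: now 5*log(y + 4) + ∫(-4/(y - 2)) dy.
Step 3. Evaluate the standard form [assuming y > 2]: now -4*log(y - 2) + 5*log(y + 4).
Answer: -4*log(y - 2) + 5*log(y + 4).


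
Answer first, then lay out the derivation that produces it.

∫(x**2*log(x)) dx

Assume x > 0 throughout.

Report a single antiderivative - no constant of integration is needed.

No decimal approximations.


The answer is x**3*log(x)/3 - x**3/9.
Step 1. Integrate ∫(x**2*log(x)) dx by parts with u = log(x), dv = (x**2) dx, so v = x**3/3 [assuming x > 0]: now x**3*log(x)/3 + ∫(-x**2/3) dx.
Step 2. Evaluate the standard form: now x**3*log(x)/3 - x**3/9.
Answer: x**3*log(x)/3 - x**3/9.


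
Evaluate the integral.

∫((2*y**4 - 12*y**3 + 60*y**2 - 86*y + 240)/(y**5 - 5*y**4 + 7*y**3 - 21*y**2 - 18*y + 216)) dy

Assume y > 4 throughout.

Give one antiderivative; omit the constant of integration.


Answer: 4*log(y - 4) - 4*log(y - 3) + 2*log(y + 2) - 2*atan(y/3)/3.


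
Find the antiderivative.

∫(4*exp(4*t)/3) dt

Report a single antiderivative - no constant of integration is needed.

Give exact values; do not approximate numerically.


Answer: exp(4*t)/3.


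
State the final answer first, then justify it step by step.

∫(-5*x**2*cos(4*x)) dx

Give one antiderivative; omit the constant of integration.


The answer is -5*x**2*sin(4*x)/4 - 5*x*cos(4*x)/8 + 5*sin(4*x)/32.
Step 1. Integrate ∫(-5*x**2*cos(4*x)) dx by parts with u = x**2, dv = (-5*cos(4*x)) dx, so v = -5*sin(4*x)/4: now -5*x**2*sin(4*x)/4 + ∫(5*x*sin(4*x)/2) dx.
Step 2. Integrate ∫(5*x*sin(4*x)/2) dx by parts with u = x, dv = (5*sin(4*x)/2) dx, so v = -5*cos(4*x)/8: now -5*x**2*sin(4*x)/4 - 5*x*cos(4*x)/8 + ∫(5*cos(4*x)/8) dx.
Step 3. Evaluate the standard form: now -5*x**2*sin(4*x)/4 - 5*x*cos(4*x)/8 + 5*sin(4*x)/32.
Answer: -5*x**2*sin(4*x)/4 - 5*x*cos(4*x)/8 + 5*sin(4*x)/32.


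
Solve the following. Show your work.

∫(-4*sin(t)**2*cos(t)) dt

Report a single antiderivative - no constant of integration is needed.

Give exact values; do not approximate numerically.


Step 1. Substitute u = sin(t), turning ∫(-4*sin(t)**2*cos(t)) dt into ∫(-4*u**2) du: now ∫(-4*u**2) du.
Step 2. Evaluate the standard form: now -4*u**3/3.
Step 3. Substitute back u = sin(t): now -4*sin(t)**3/3.
Answer: -4*sin(t)**3/3.


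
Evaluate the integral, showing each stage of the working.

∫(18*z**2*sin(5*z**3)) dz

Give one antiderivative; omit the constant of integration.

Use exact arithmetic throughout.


Step 1. Substitute u = z**3, turning ∫(18*z**2*sin(5*z**3)) dz into ∫(6*sin(5*u)) du: now ∫(6*sin(5*u)) du.
Step 2. Evaluate the standard form: now -6*cos(5*u)/5.
Step 3. Substitute back u = z**3: now -6*cos(5*z**3)/5.
Answer: -6*cos(5*z**3)/5.


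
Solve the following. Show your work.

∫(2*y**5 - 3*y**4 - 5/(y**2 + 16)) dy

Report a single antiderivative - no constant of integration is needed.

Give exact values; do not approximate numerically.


Step 1. Rewrite: now ∫(-3*y**4) dy + ∫(2*y**5) dy + ∫(-5/(y**2 + 16)) dy.
Step 2. Evaluate the standard form: now -5*atan(y/4)/4 + ∫(-3*y**4) dy + ∫(2*y**5) dy.
Step 3. Evaluate the standard form: now -3*y**5/5 - 5*atan(y/4)/4 + ∫(2*y**5) dy.
Step 4. Evaluate the standard form: now y**6/3 - 3*y**5/5 - 5*atan(y/4)/4.
Answer: y**6/3 - 3*y**5/5 - 5*atan(y/4)/4.


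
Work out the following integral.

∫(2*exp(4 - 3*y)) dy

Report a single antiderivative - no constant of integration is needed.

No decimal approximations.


Answer: -2*exp(4 - 3*y)/3.


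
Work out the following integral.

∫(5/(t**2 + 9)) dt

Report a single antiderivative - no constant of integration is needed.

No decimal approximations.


Answer: 5*atan(t/3)/3.


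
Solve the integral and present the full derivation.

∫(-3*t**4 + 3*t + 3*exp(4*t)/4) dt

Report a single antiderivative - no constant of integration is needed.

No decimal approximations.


Step 1. Rewrite: now ∫(3*t) dt + ∫(-3*t**4) dt + ∫(3*exp(4*t)/4) dt.
Step 2. Evaluate the standard form: now -3*t**5/5 + ∫(3*t) dt + ∫(3*exp(4*t)/4) dt.
Step 3. Evaluate the standard form: now -3*t**5/5 + 3*t**2/2 + ∫(3*exp(4*t)/4) dt.
Step 4. Evaluate the standard form: now -3*t**5/5 + 3*t**2/2 + 3*exp(4*t)/16.
Answer: -3*t**5/5 + 3*t**2/2 + 3*exp(4*t)/16.


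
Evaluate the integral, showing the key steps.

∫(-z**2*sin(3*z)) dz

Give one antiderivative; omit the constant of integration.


Step 1. Integrate ∫(-z**2*sin(3*z)) dz by parts with u = z**2, dv = (-sin(3*z)) dz, so v = cos(3*z)/3: now z**2*cos(3*z)/3 + ∫(-2*z*cos(3*z)/3) dz.
Step 2. Integrate ∫(-2*z*cos(3*z)/3) dz by parts with u = z, dv = (-2*cos(3*z)/3) dz, so v = -2*sin(3*z)/9: now z**2*cos(3*z)/3 - 2*z*sin(3*z)/9 + ∫(2*sin(3*z)/9) dz.
Step 3. Evaluate the standard form: now z**2*cos(3*z)/3 - 2*z*sin(3*z)/9 - 2*cos(3*z)/27.
Answer: z**2*cos(3*z)/3 - 2*z*sin(3*z)/9 - 2*cos(3*z)/27.


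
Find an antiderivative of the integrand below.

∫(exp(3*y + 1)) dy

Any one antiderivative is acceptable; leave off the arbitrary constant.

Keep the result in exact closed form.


Answer: exp(3*y + 1)/3.


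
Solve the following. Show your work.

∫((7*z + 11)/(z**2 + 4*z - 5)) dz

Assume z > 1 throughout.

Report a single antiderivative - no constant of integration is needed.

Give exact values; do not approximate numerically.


Step 1. Decompose ∫((7*z + 11)/(z**2 + 4*z - 5)) dz by partial fractions, (7*z + 11)/(z**2 + 4*z - 5) = 4/(z + 5) + 3/(z - 1): now ∫(3/(z - 1)) dz + ∫(4/(z + 5)) dz.
Step 2. Evaluate the standard form [assuming z > 1]: now 3*log(z - 1) + ∫(4/(z + 5)) dz.
Step 3. Evaluate the standard form [assuming z > -5]: now 3*log(z - 1) + 4*log(z + 5).
Answer: 3*log(z - 1) + 4*log(z + 5).


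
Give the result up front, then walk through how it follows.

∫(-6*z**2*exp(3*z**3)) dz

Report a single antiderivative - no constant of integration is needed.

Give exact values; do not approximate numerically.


The answer is -2*exp(3*z**3)/3.
Step 1. Substitute u = z**3, turning ∫(-6*z**2*exp(3*z**3)) dz into ∫(-2*exp(3*u)) du: now ∫(-2*exp(3*u)) du.
Step 2. Evaluate the standard form: now -2*exp(3*u)/3.
Step 3. Substitute back u = z**3: now -2*exp(3*z**3)/3.
Answer: -2*exp(3*z**3)/3.


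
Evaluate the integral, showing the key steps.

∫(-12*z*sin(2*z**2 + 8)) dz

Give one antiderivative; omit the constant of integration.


Step 1. Substitute u = z**2 + 4, turning ∫(-12*z*sin(2*z**2 + 8)) dz into ∫(-6*sin(2*u)) du: now ∫(-6*sin(2*u)) du.
Step 2. Evaluate the standard form: now 3*cos(2*u).
Step 3. Substitute back u = z**2 + 4: now 3*cos(2*z**2 + 8).
Answer: 3*cos(2*z**2 + 8).


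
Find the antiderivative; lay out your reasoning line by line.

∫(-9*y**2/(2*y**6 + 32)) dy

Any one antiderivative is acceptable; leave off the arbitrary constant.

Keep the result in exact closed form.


Step 1. Substitute u = y**3, turning ∫(-9*y**2/(2*y**6 + 32)) dy into ∫(-3/(2*(u**2 + 16))) du: now ∫(-3/(2*(u**2 + 16))) du.
Step 2. Evaluate the standard form: now -3*atan(u/4)/8.
Step 3. Substitute back u = y**3: now -3*atan(y**3/4)/8.
Answer: -3*atan(y**3/4)/8.


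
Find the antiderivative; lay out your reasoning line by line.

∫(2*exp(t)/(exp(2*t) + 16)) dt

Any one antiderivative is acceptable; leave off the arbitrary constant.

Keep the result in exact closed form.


Step 1. Substitute u = exp(t), turning ∫(2*exp(t)/(exp(2*t) + 16)) dt into ∫(2/(u**2 + 16)) du: now ∫(2/(u**2 + 16)) du.
Step 2. Evaluate the standard form: now atan(u/4)/2.
Step 3. Substitute back u = exp(t): now atan(exp(t)/4)/2.
Answer: atan(exp(t)/4)/2.


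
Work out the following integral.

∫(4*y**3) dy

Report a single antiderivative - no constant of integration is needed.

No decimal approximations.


Answer: y**4.


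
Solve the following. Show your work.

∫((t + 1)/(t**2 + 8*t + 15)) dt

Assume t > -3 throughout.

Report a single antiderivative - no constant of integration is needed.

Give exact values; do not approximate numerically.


Step 1. Decompose ∫((t + 1)/(t**2 + 8*t + 15)) dt by partial fractions, (t + 1)/(t**2 + 8*t + 15) = 2/(t + 5) - 1/(t + 3): now ∫(-1/(t + 3)) dt + ∫(2/(t + 5)) dt.
Step 2. Evaluate the standard form [assuming t > -5]: now 2*log(t + 5) + ∫(-1/(t + 3)) dt.
Step 3. Evaluate the standard form [assuming t > -3]: now -log(t + 3) + 2*log(t + 5).
Answer: -log(t + 3) + 2*log(t + 5).


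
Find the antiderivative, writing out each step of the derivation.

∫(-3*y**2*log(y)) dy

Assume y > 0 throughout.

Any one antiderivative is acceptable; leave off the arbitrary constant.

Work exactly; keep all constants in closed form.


Step 1. Integrate ∫(-3*y**2*log(y)) dy by parts with u = log(y), dv = (-3*y**2) dy, so v = -y**3 [assuming y > 0]: now -y**3*log(y) + ∫(y**2) dy.
Step 2. Evaluate the standard form: now -y**3*log(y) + y**3/3.
Answer: -y**3*log(y) + y**3/3.


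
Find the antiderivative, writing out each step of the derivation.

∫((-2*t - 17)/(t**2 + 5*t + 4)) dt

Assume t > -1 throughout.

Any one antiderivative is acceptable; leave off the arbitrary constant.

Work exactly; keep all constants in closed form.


Step 1. Decompose ∫((-2*t - 17)/(t**2 + 5*t + 4)) dt by partial fractions, (-2*t - 17)/(t**2 + 5*t + 4) = 3/(t + 4) - 5/(t + 1): now ∫(-5/(t + 1)) dt + ∫(3/(t + 4)) dt.
Step 2. Evaluate the standard form [assuming t > -4]: now 3*log(t + 4) + ∫(-5/(t + 1)) dt.
Step 3. Evaluate the standard form [assuming t > -1]: now -5*log(t + 1) + 3*log(t + 4).
Answer: -5*log(t + 1) + 3*log(t + 4).


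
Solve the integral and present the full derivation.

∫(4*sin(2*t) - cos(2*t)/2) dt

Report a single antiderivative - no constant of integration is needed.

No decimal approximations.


Step 1. Rewrite: now ∫(4*sin(2*t)) dt + ∫(-cos(2*t)/2) dt.
Step 2. Evaluate the standard form: now -2*cos(2*t) + ∫(-cos(2*t)/2) dt.
Step 3. Evaluate the standard form: now -sin(2*t)/4 - 2*cos(2*t).
Answer: -sin(2*t)/4 - 2*cos(2*t).


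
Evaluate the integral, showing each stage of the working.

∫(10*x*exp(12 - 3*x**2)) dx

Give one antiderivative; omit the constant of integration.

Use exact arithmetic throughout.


Step 1. Substitute u = x**2 - 4, turning ∫(10*x*exp(12 - 3*x**2)) dx into ∫(5*exp(-3*u)) du: now ∫(5*exp(-3*u)) du.
Step 2. Evaluate the standard form: now -5*exp(-3*u)/3.
Step 3. Substitute back u = x**2 - 4: now -5*exp(12 - 3*x**2)/3.
Answer: -5*exp(12 - 3*x**2)/3.


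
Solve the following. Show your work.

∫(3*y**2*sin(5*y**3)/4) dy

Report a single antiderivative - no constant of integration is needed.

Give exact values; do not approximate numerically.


Step 1. Substitute u = y**3, turning ∫(3*y**2*sin(5*y**3)/4) dy into ∫(sin(5*u)/4) du: now ∫(sin(5*u)/4) du.
Step 2. Evaluate the standard form: now -cos(5*u)/20.
Step 3. Substitute back u = y**3: now -cos(5*y**3)/20.
Answer: -cos(5*y**3)/20.


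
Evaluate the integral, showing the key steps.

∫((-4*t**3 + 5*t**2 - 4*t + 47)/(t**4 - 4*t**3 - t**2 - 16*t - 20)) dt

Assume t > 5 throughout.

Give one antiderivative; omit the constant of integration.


Step 1. Decompose ∫((-4*t**3 + 5*t**2 - 4*t + 47)/(t**4 - 4*t**3 - t**2 - 16*t - 20)) dt by partial fractions, (-4*t**3 + 5*t**2 - 4*t + 47)/(t**4 - 4*t**3 - t**2 - 16*t - 20) = -3/(t**2 + 4) - 2/(t + 1) - 2/(t - 5): now ∫(-2/(t - 5)) dt + ∫(-2/(t + 1)) dt + ∫(-3/(t**2 + 4)) dt.
Step 2. Evaluate the standard form [assuming t > 5]: now -2*log(t - 5) + ∫(-2/(t + 1)) dt + ∫(-3/(t**2 + 4)) dt.
Step 3. Evaluate the standard form [assuming t > -1]: now -2*log(t - 5) - 2*log(t + 1) + ∫(-3/(t**2 + 4)) dt.
Step 4. Evaluate the standard form: now -2*log(t - 5) - 2*log(t + 1) - 3*atan(t/2)/2.
Answer: -2*log(t - 5) - 2*log(t + 1) - 3*atan(t/2)/2.


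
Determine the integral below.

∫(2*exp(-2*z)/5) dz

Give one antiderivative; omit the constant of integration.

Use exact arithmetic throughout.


Answer: -exp(-2*z)/5.


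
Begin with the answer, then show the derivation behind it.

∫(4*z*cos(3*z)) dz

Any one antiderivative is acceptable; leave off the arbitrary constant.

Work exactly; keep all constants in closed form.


The answer is 4*z*sin(3*z)/3 + 4*cos(3*z)/9.
Step 1. Integrate ∫(4*z*cos(3*z)) dz by parts with u = z, dv = (4*cos(3*z)) dz, so v = 4*sin(3*z)/3: now 4*z*sin(3*z)/3 + ∫(-4*sin(3*z)/3) dz.
Step 2. Evaluate the standard form: now 4*z*sin(3*z)/3 + 4*cos(3*z)/9.
Answer: 4*z*sin(3*z)/3 + 4*cos(3*z)/9.


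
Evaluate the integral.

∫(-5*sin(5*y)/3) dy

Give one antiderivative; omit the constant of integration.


Answer: cos(5*y)/3.


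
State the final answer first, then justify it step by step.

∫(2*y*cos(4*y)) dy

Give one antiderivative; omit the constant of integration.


The answer is y*sin(4*y)/2 + cos(4*y)/8.
Step 1. Integrate ∫(2*y*cos(4*y)) dy by parts with u = y, dv = (2*cos(4*y)) dy, so v = sin(4*y)/2: now y*sin(4*y)/2 + ∫(-sin(4*y)/2) dy.
Step 2. Evaluate the standard form: now y*sin(4*y)/2 + cos(4*y)/8.
Answer: y*sin(4*y)/2 + cos(4*y)/8.
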